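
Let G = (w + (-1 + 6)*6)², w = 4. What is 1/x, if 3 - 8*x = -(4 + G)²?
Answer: 8/1345603 ≈ 5.9453e-6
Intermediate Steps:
G = 1156 (G = (4 + (-1 + 6)*6)² = (4 + 5*6)² = (4 + 30)² = 34² = 1156)
x = 1345603/8 (x = 3/8 - (-1)*(4 + 1156)²/8 = 3/8 - (-1)*1160²/8 = 3/8 - (-1)*1345600/8 = 3/8 - ⅛*(-1345600) = 3/8 + 168200 = 1345603/8 ≈ 1.6820e+5)
1/x = 1/(1345603/8) = 8/1345603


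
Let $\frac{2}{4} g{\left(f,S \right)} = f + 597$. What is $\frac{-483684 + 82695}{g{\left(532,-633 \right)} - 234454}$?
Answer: $\frac{400989}{232196} \approx 1.7269$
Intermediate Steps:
$g{\left(f,S \right)} = 1194 + 2 f$ ($g{\left(f,S \right)} = 2 \left(f + 597\right) = 2 \left(597 + f\right) = 1194 + 2 f$)
$\frac{-483684 + 82695}{g{\left(532,-633 \right)} - 234454} = \frac{-483684 + 82695}{\left(1194 + 2 \cdot 532\right) - 234454} = - \frac{400989}{\left(1194 + 1064\right) - 234454} = - \frac{400989}{2258 - 234454} = - \frac{400989}{-232196} = \left(-400989\right) \left(- \frac{1}{232196}\right) = \frac{400989}{232196}$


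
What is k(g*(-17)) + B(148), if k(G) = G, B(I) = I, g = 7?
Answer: 29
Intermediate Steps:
k(g*(-17)) + B(148) = 7*(-17) + 148 = -119 + 148 = 29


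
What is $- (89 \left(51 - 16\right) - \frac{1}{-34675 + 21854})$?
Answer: $- \frac{39937416}{12821} \approx -3115.0$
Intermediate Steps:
$- (89 \left(51 - 16\right) - \frac{1}{-34675 + 21854}) = - (89 \cdot 35 - \frac{1}{-12821}) = - (3115 - - \frac{1}{12821}) = - (3115 + \frac{1}{12821}) = \left(-1\right) \frac{39937416}{12821} = - \frac{39937416}{12821}$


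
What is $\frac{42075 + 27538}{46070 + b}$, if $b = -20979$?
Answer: $\frac{69613}{25091} \approx 2.7744$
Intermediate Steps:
$\frac{42075 + 27538}{46070 + b} = \frac{42075 + 27538}{46070 - 20979} = \frac{69613}{25091}$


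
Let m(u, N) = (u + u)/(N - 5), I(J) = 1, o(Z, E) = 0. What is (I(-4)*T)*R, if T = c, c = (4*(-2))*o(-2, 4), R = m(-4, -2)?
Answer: 0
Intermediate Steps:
m(u, N) = 2*u/(-5 + N) (m(u, N) = (2*u)/(-5 + N) = 2*u/(-5 + N))
R = 8/7 (R = 2*(-4)/(-5 - 2) = 2*(-4)/(-7) = 2*(-4)*(-⅐) = 8/7 ≈ 1.1429)
c = 0 (c = (4*(-2))*0 = -8*0 = 0)
T = 0
(I(-4)*T)*R = (1*0)*(8/7) = 0*(8/7) = 0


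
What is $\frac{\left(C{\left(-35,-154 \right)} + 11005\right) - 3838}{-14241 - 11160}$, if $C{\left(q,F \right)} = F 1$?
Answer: $- \frac{7013}{25401} \approx -0.27609$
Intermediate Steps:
$C{\left(q,F \right)} = F$
$\frac{\left(C{\left(-35,-154 \right)} + 11005\right) - 3838}{-14241 - 11160} = \frac{\left(-154 + 11005\right) - 3838}{-14241 - 11160} = \frac{10851 - 3838}{-25401} = 7013 \left(- \frac{1}{25401}\right) = - \frac{7013}{25401}$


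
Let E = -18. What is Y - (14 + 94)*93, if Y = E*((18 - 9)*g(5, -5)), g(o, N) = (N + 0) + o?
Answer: -10044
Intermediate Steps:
g(o, N) = N + o
Y = 0 (Y = -18*(18 - 9)*(-5 + 5) = -162*0 = -18*0 = 0)
Y - (14 + 94)*93 = 0 - (14 + 94)*93 = 0 - 108*93 = 0 - 1*10044 = 0 - 10044 = -10044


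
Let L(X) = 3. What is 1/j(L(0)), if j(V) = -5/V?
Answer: -3/5 ≈ -0.60000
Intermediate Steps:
1/j(L(0)) = 1/(-5/3) = -3/5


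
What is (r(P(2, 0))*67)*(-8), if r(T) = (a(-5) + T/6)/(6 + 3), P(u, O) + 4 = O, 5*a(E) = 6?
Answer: -4288/135 ≈ -31.763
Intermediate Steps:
a(E) = 6/5 (a(E) = (1/5)*6 = 6/5)
P(u, O) = -4 + O
r(T) = 2/15 + T/54 (r(T) = (6/5 + T/6)/(6 + 3) = (6/5 + T*(1/6))/9 = (6/5 + T/6)*(1/9) = 2/15 + T/54)
(r(P(2, 0))*67)*(-8) = ((2/15 + (-4 + 0)/54)*67)*(-8) = ((2/15 + (1/54)*(-4))*67)*(-8) = ((2/15 - 2/27)*67)*(-8) = ((8/135)*67)*(-8) = (536/135)*(-8) = -4288/135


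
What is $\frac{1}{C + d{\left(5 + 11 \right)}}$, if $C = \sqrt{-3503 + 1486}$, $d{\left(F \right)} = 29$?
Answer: $\frac{29}{2858} - \frac{i \sqrt{2017}}{2858} \approx 0.010147 - 0.015714 i$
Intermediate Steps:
$C = i \sqrt{2017}$ ($C = \sqrt{-2017} = i \sqrt{2017} \approx 44.911 i$)
$\frac{1}{C + d{\left(5 + 11 \right)}} = \frac{1}{i \sqrt{2017} + 29} = \frac{1}{29 + i \sqrt{2017}}$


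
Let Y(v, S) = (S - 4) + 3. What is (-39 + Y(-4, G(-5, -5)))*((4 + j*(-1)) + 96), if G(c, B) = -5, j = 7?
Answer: -4185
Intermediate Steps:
Y(v, S) = -1 + S (Y(v, S) = (-4 + S) + 3 = -1 + S)
(-39 + Y(-4, G(-5, -5)))*((4 + j*(-1)) + 96) = (-39 + (-1 - 5))*((4 + 7*(-1)) + 96) = (-39 - 6)*((4 - 7) + 96) = -45*(-3 + 96) = -45*93 = -4185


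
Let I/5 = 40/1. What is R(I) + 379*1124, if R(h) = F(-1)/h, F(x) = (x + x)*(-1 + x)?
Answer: 21299801/50 ≈ 4.2600e+5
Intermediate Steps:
F(x) = 2*x*(-1 + x) (F(x) = (2*x)*(-1 + x) = 2*x*(-1 + x))
I = 200 (I = 5*(40/1) = 5*(40*1) = 5*40 = 200)
R(h) = 4/h (R(h) = (2*(-1)*(-1 - 1))/h = (2*(-1)*(-2))/h = 4/h)
R(I) + 379*1124 = 4/200 + 379*1124 = 4*(1/200) + 425996 = 1/50 + 425996 = 21299801/50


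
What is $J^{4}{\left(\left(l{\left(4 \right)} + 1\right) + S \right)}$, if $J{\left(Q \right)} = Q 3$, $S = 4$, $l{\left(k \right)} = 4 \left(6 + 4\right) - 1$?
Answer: $303595776$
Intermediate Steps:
$l{\left(k \right)} = 39$ ($l{\left(k \right)} = 4 \cdot 10 - 1 = 40 - 1 = 39$)
$J{\left(Q \right)} = 3 Q$
$J^{4}{\left(\left(l{\left(4 \right)} + 1\right) + S \right)} = \left(3 \left(\left(39 + 1\right) + 4\right)\right)^{4} = \left(3 \left(40 + 4\right)\right)^{4} = \left(3 \cdot 44\right)^{4} = 132^{4} = 303595776$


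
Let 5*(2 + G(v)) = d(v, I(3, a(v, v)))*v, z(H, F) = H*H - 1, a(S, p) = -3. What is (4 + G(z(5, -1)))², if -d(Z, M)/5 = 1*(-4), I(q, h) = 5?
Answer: 9604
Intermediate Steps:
z(H, F) = -1 + H² (z(H, F) = H² - 1 = -1 + H²)
d(Z, M) = 20 (d(Z, M) = -5*(-4) = 20)
G(v) = -2 + 4*v (G(v) = -2 + (20*v)/5 = -2 + 4*v)
(4 + G(z(5, -1)))² = (4 + (-2 + 4*(-1 + 5²)))² = (4 + (-2 + 4*(-1 + 25)))² = (4 + (-2 + 4*24))² = (4 + (-2 + 96))² = (4 + 94)² = 98² = 9604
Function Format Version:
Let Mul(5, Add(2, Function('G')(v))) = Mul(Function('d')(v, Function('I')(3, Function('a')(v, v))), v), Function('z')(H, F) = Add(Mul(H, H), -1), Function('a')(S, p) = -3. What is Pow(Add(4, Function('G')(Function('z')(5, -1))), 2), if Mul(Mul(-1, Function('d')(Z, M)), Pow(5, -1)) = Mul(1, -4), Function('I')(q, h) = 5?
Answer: 9604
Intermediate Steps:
Function('z')(H, F) = Add(-1, Pow(H, 2)) (Function('z')(H, F) = Add(Pow(H, 2), -1) = Add(-1, Pow(H, 2)))
Function('d')(Z, M) = 20 (Function('d')(Z, M) = Mul(-5, Mul(1, -4)) = Mul(-5, -4) = 20)
Function('G')(v) = Add(-2, Mul(4, v)) (Function('G')(v) = Add(-2, Mul(Rational(1, 5), Mul(20, v))) = Add(-2, Mul(4, v)))
Pow(Add(4, Function('G')(Function('z')(5, -1))), 2) = Pow(Add(4, Add(-2, Mul(4, Add(-1, Pow(5, 2))))), 2) = Pow(Add(4, Add(-2, Mul(4, Add(-1, 25)))), 2) = Pow(Add(4, Add(-2, Mul(4, 24))), 2) = Pow(Add(4, Add(-2, 96)), 2) = Pow(Add(4, 94), 2) = Pow(98, 2) = 9604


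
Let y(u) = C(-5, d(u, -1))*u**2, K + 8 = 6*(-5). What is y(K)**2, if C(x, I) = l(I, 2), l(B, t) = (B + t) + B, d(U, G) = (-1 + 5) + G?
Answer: 133448704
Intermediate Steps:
K = -38 (K = -8 + 6*(-5) = -8 - 30 = -38)
d(U, G) = 4 + G
l(B, t) = t + 2*B
C(x, I) = 2 + 2*I
y(u) = 8*u**2 (y(u) = (2 + 2*(4 - 1))*u**2 = (2 + 2*3)*u**2 = (2 + 6)*u**2 = 8*u**2)
y(K)**2 = (8*(-38)**2)**2 = (8*1444)**2 = 11552**2 = 133448704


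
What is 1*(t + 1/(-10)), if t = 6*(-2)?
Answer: -121/10 ≈ -12.100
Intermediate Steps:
t = -12
1*(t + 1/(-10)) = 1*(-12 + 1/(-10)) = 1*(-12 - ⅒) = 1*(-121/10) = -121/10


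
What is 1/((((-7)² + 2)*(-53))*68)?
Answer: -1/183804 ≈ -5.4406e-6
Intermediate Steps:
1/((((-7)² + 2)*(-53))*68) = 1/(((49 + 2)*(-53))*68) = 1/((51*(-53))*68) = 1/(-2703*68) = 1/(-183804) = -1/183804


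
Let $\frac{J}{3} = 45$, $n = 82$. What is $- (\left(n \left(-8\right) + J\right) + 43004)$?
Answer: $-42483$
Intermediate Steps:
$J = 135$ ($J = 3 \cdot 45 = 135$)
$- (\left(n \left(-8\right) + J\right) + 43004) = - (\left(82 \left(-8\right) + 135\right) + 43004) = - (\left(-656 + 135\right) + 43004) = - (-521 + 43004) = \left(-1\right) 42483 = -42483$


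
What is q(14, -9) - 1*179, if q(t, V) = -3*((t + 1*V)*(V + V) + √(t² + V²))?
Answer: 91 - 3*√277 ≈ 41.070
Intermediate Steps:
q(t, V) = -3*√(V² + t²) - 6*V*(V + t) (q(t, V) = -3*((t + V)*(2*V) + √(V² + t²)) = -3*((V + t)*(2*V) + √(V² + t²)) = -3*(2*V*(V + t) + √(V² + t²)) = -3*(√(V² + t²) + 2*V*(V + t)) = -3*√(V² + t²) - 6*V*(V + t))
q(14, -9) - 1*179 = (-6*(-9)² - 3*√((-9)² + 14²) - 6*(-9)*14) - 1*179 = (-6*81 - 3*√(81 + 196) + 756) - 179 = (-486 - 3*√277 + 756) - 179 = (270 - 3*√277) - 179 = 91 - 3*√277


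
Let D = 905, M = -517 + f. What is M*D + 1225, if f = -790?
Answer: -1181610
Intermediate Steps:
M = -1307 (M = -517 - 790 = -1307)
M*D + 1225 = -1307*905 + 1225 = -1182835 + 1225 = -1181610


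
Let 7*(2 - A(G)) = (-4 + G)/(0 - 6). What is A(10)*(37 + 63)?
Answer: 1500/7 ≈ 214.29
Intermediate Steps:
A(G) = 40/21 + G/42 (A(G) = 2 - (-4 + G)/(7*(0 - 6)) = 2 - (-4 + G)/(7*(-6)) = 2 - (-4 + G)*(-1)/(7*6) = 2 - (2/3 - G/6)/7 = 2 + (-2/21 + G/42) = 40/21 + G/42)
A(10)*(37 + 63) = (40/21 + (1/42)*10)*(37 + 63) = (40/21 + 5/21)*100 = (15/7)*100 = 1500/7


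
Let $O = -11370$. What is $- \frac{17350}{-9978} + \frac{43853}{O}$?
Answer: $- \frac{13349763}{6302770} \approx -2.1181$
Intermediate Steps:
$- \frac{17350}{-9978} + \frac{43853}{O} = - \frac{17350}{-9978} + \frac{43853}{-11370} = \left(-17350\right) \left(- \frac{1}{9978}\right) + 43853 \left(- \frac{1}{11370}\right) = \frac{8675}{4989} - \frac{43853}{11370} = - \frac{13349763}{6302770}$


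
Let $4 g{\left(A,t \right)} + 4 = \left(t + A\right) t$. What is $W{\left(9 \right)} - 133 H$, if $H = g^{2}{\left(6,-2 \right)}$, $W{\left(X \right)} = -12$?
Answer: $-1209$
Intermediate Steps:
$g{\left(A,t \right)} = -1 + \frac{t \left(A + t\right)}{4}$ ($g{\left(A,t \right)} = -1 + \frac{\left(t + A\right) t}{4} = -1 + \frac{\left(A + t\right) t}{4} = -1 + \frac{t \left(A + t\right)}{4}$)
$H = 9$ ($H = \left(-1 + \frac{\left(-2\right)^{2}}{4} + \frac{1}{4} \cdot 6 \left(-2\right)\right)^{2} = \left(-1 + \frac{1}{4} \cdot 4 - 3\right)^{2} = \left(-1 + 1 - 3\right)^{2} = \left(-3\right)^{2} = 9$)
$W{\left(9 \right)} - 133 H = -12 - 1197 = -1209$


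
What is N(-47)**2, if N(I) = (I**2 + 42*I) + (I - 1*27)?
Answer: 25921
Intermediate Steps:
N(I) = -27 + I**2 + 43*I (N(I) = (I**2 + 42*I) + (I - 27) = (I**2 + 42*I) + (-27 + I) = -27 + I**2 + 43*I)
N(-47)**2 = (-27 + (-47)**2 + 43*(-47))**2 = (-27 + 2209 - 2021)**2 = 161**2 = 25921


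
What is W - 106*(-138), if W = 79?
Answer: 14707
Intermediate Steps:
W - 106*(-138) = 79 - 106*(-138) = 79 + 14628 = 14707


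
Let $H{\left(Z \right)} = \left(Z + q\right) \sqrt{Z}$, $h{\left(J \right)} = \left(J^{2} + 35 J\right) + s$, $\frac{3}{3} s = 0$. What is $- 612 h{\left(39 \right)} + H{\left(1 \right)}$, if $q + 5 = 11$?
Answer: $-1766225$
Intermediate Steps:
$q = 6$ ($q = -5 + 11 = 6$)
$s = 0$
$h{\left(J \right)} = J^{2} + 35 J$ ($h{\left(J \right)} = \left(J^{2} + 35 J\right) + 0 = J^{2} + 35 J$)
$H{\left(Z \right)} = \sqrt{Z} \left(6 + Z\right)$ ($H{\left(Z \right)} = \left(Z + 6\right) \sqrt{Z} = \left(6 + Z\right) \sqrt{Z} = \sqrt{Z} \left(6 + Z\right)$)
$- 612 h{\left(39 \right)} + H{\left(1 \right)} = - 612 \cdot 39 \left(35 + 39\right) + \sqrt{1} \left(6 + 1\right) = - 612 \cdot 39 \cdot 74 + 1 \cdot 7 = \left(-612\right) 2886 + 7 = -1766232 + 7 = -1766225$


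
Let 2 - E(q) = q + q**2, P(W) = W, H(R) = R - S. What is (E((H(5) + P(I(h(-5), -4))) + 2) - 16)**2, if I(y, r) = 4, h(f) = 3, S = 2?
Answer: 10816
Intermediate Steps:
H(R) = -2 + R (H(R) = R - 1*2 = R - 2 = -2 + R)
E(q) = 2 - q - q**2 (E(q) = 2 - (q + q**2) = 2 + (-q - q**2) = 2 - q - q**2)
(E((H(5) + P(I(h(-5), -4))) + 2) - 16)**2 = ((2 - (((-2 + 5) + 4) + 2) - (((-2 + 5) + 4) + 2)**2) - 16)**2 = ((2 - ((3 + 4) + 2) - ((3 + 4) + 2)**2) - 16)**2 = ((2 - (7 + 2) - (7 + 2)**2) - 16)**2 = ((2 - 1*9 - 1*9**2) - 16)**2 = ((2 - 9 - 1*81) - 16)**2 = ((2 - 9 - 81) - 16)**2 = (-88 - 16)**2 = (-104)**2 = 10816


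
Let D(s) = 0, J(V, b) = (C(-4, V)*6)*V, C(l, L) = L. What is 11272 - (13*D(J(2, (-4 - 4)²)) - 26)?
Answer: 11298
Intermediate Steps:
J(V, b) = 6*V² (J(V, b) = (V*6)*V = (6*V)*V = 6*V²)
11272 - (13*D(J(2, (-4 - 4)²)) - 26) = 11272 - (13*0 - 26) = 11272 - (0 - 26) = 11272 - 1*(-26) = 11272 + 26 = 11298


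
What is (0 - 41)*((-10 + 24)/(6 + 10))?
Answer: -287/8 ≈ -35.875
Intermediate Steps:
(0 - 41)*((-10 + 24)/(6 + 10)) = -574/16 = -41*7/8 = -287/8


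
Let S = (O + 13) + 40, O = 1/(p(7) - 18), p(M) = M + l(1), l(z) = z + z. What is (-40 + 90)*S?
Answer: 23800/9 ≈ 2644.4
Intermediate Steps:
l(z) = 2*z
p(M) = 2 + M (p(M) = M + 2*1 = M + 2 = 2 + M)
O = -⅑ (O = 1/((2 + 7) - 18) = 1/(9 - 18) = 1/(-9) = -⅑ ≈ -0.11111)
S = 476/9 (S = (-⅑ + 13) + 40 = 116/9 + 40 = 476/9 ≈ 52.889)
(-40 + 90)*S = (-40 + 90)*(476/9) = 50*(476/9) = 23800/9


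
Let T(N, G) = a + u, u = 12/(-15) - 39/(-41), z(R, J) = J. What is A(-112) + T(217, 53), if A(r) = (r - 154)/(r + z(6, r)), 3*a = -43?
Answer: -127867/9840 ≈ -12.995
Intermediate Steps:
a = -43/3 (a = (⅓)*(-43) = -43/3 ≈ -14.333)
u = 31/205 (u = 12*(-1/15) - 39*(-1/41) = -⅘ + 39/41 = 31/205 ≈ 0.15122)
A(r) = (-154 + r)/(2*r) (A(r) = (r - 154)/(r + r) = (-154 + r)/((2*r)) = (-154 + r)*(1/(2*r)) = (-154 + r)/(2*r))
T(N, G) = -8722/615 (T(N, G) = -43/3 + 31/205 = -8722/615)
A(-112) + T(217, 53) = (½)*(-154 - 112)/(-112) - 8722/615 = (½)*(-1/112)*(-266) - 8722/615 = 19/16 - 8722/615 = -127867/9840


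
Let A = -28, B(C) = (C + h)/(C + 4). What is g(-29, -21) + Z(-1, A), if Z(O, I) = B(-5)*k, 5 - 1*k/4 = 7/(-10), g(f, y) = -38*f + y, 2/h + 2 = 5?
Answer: 5899/5 ≈ 1179.8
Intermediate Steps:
h = 2/3 (h = 2/(-2 + 5) = 2/3 ≈ 0.66667)
g(f, y) = y - 38*f
B(C) = (2/3 + C)/(4 + C) (B(C) = (C + 2/3)/(C + 4) = (2/3 + C)/(4 + C))
k = 114/5 (k = 20 - 28/(-10) = 20 - 28*(-1)/10 = 20 - 4*(-7/10) = 20 + 14/5 = 114/5 ≈ 22.800)
Z(O, I) = 494/5 (Z(O, I) = ((2/3 - 5)/(4 - 5))*(114/5) = (-13/3/(-1))*(114/5) = -1*(-13/3)*(114/5) = (13/3)*(114/5) = 494/5)
g(-29, -21) + Z(-1, A) = (-21 - 38*(-29)) + 494/5 = (-21 + 1102) + 494/5 = 1081 + 494/5 = 5899/5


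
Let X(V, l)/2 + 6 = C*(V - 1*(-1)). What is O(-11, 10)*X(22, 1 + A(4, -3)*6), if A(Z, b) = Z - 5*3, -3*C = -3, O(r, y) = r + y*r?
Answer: -4114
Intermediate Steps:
O(r, y) = r + r*y
C = 1 (C = -⅓*(-3) = 1)
A(Z, b) = -15 + Z (A(Z, b) = Z - 15 = -15 + Z)
X(V, l) = -10 + 2*V (X(V, l) = -12 + 2*(1*(V - 1*(-1))) = -12 + 2*(1*(V + 1)) = -12 + 2*(1*(1 + V)) = -12 + 2*(1 + V) = -12 + (2 + 2*V) = -10 + 2*V)
O(-11, 10)*X(22, 1 + A(4, -3)*6) = (-11*(1 + 10))*(-10 + 2*22) = (-11*11)*(-10 + 44) = -121*34 = -4114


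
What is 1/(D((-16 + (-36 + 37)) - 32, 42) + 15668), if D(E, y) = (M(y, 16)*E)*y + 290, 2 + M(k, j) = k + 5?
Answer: -1/72872 ≈ -1.3723e-5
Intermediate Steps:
M(k, j) = 3 + k (M(k, j) = -2 + (k + 5) = -2 + (5 + k) = 3 + k)
D(E, y) = 290 + E*y*(3 + y) (D(E, y) = ((3 + y)*E)*y + 290 = (E*(3 + y))*y + 290 = E*y*(3 + y) + 290 = 290 + E*y*(3 + y))
1/(D((-16 + (-36 + 37)) - 32, 42) + 15668) = 1/((290 + ((-16 + (-36 + 37)) - 32)*42*(3 + 42)) + 15668) = 1/((290 + ((-16 + 1) - 32)*42*45) + 15668) = 1/((290 + (-15 - 32)*42*45) + 15668) = 1/((290 - 47*42*45) + 15668) = 1/((290 - 88830) + 15668) = 1/(-88540 + 15668) = 1/(-72872) = -1/72872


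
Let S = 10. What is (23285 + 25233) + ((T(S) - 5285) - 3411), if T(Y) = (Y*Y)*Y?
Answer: 40822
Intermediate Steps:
T(Y) = Y³ (T(Y) = Y²*Y = Y³)
(23285 + 25233) + ((T(S) - 5285) - 3411) = (23285 + 25233) + ((10³ - 5285) - 3411) = 48518 + ((1000 - 5285) - 3411) = 48518 + (-4285 - 3411) = 48518 - 7696 = 40822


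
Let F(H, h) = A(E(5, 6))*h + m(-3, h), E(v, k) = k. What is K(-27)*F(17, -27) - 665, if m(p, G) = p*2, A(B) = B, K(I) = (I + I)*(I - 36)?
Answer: -572201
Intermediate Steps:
K(I) = 2*I*(-36 + I) (K(I) = (2*I)*(-36 + I) = 2*I*(-36 + I))
m(p, G) = 2*p
F(H, h) = -6 + 6*h (F(H, h) = 6*h + 2*(-3) = 6*h - 6 = -6 + 6*h)
K(-27)*F(17, -27) - 665 = (2*(-27)*(-36 - 27))*(-6 + 6*(-27)) - 665 = (2*(-27)*(-63))*(-6 - 162) - 665 = 3402*(-168) - 665 = -571536 - 665 = -572201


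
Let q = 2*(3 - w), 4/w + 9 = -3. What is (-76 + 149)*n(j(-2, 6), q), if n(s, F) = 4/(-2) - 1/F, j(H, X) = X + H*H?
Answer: -3139/20 ≈ -156.95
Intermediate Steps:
w = -⅓ (w = 4/(-9 - 3) = 4/(-12) = 4*(-1/12) = -⅓ ≈ -0.33333)
j(H, X) = X + H²
q = 20/3 (q = 2*(3 - 1*(-⅓)) = 2*(3 + ⅓) = 2*(10/3) = 20/3 ≈ 6.6667)
n(s, F) = -2 - 1/F (n(s, F) = 4*(-½) - 1/F = -2 - 1/F)
(-76 + 149)*n(j(-2, 6), q) = (-76 + 149)*(-2 - 1/20/3) = 73*(-2 - 1*3/20) = 73*(-2 - 3/20) = 73*(-43/20) = -3139/20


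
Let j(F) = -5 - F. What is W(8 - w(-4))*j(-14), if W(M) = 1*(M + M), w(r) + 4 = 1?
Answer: 198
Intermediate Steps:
w(r) = -3 (w(r) = -4 + 1 = -3)
W(M) = 2*M (W(M) = 1*(2*M) = 2*M)
W(8 - w(-4))*j(-14) = (2*(8 - 1*(-3)))*(-5 - 1*(-14)) = (2*(8 + 3))*(-5 + 14) = (2*11)*9 = 22*9 = 198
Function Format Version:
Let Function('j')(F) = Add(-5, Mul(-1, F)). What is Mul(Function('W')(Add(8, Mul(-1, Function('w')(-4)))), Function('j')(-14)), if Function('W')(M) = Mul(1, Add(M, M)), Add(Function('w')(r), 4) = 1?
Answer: 198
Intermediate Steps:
Function('w')(r) = -3 (Function('w')(r) = Add(-4, 1) = -3)
Function('W')(M) = Mul(2, M) (Function('W')(M) = Mul(1, Mul(2, M)) = Mul(2, M))
Mul(Function('W')(Add(8, Mul(-1, Function('w')(-4)))), Function('j')(-14)) = Mul(Mul(2, Add(8, Mul(-1, -3))), Add(-5, Mul(-1, -14))) = Mul(Mul(2, Add(8, 3)), Add(-5, 14)) = Mul(Mul(2, 11), 9) = Mul(22, 9) = 198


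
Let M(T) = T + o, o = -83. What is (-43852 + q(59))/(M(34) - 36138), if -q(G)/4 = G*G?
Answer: 57776/36187 ≈ 1.5966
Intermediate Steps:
q(G) = -4*G² (q(G) = -4*G*G = -4*G²)
M(T) = -83 + T (M(T) = T - 83 = -83 + T)
(-43852 + q(59))/(M(34) - 36138) = (-43852 - 4*59²)/((-83 + 34) - 36138) = (-43852 - 4*3481)/(-49 - 36138) = (-43852 - 13924)/(-36187) = -57776*(-1/36187) = 57776/36187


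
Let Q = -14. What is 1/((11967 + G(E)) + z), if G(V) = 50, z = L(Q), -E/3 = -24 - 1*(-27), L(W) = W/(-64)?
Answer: 32/384551 ≈ 8.3214e-5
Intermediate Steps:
L(W) = -W/64 (L(W) = W*(-1/64) = -W/64)
E = -9 (E = -3*(-24 - 1*(-27)) = -3*(-24 + 27) = -3*3 = -9)
z = 7/32 (z = -1/64*(-14) = 7/32 ≈ 0.21875)
1/((11967 + G(E)) + z) = 1/((11967 + 50) + 7/32) = 1/(12017 + 7/32) = 1/(384551/32) = 32/384551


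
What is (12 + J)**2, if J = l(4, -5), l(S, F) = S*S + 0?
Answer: 784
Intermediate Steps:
l(S, F) = S**2 (l(S, F) = S**2 + 0 = S**2)
J = 16 (J = 4**2 = 16)
(12 + J)**2 = (12 + 16)**2 = 28**2 = 784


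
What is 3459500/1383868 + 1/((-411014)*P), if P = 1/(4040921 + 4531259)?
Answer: -76771048965/4182272957 ≈ -18.356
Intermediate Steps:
P = 1/8572180 ≈ 1.1666e-7
3459500/1383868 + 1/((-411014)*P) = 3459500/1383868 + 1/((-411014)*(1/8572180)) = 3459500*(1/1383868) - 1/411014*8572180 = 50875/20351 - 4286090/205507 = -76771048965/4182272957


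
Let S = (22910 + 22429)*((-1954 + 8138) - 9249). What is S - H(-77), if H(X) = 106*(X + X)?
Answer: -138947711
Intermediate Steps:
H(X) = 212*X (H(X) = 106*(2*X) = 212*X)
S = -138964035 (S = 45339*(6184 - 9249) = 45339*(-3065) = -138964035)
S - H(-77) = -138964035 - 212*(-77) = -138964035 - 1*(-16324) = -138964035 + 16324 = -138947711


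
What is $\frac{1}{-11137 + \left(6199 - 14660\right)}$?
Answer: $- \frac{1}{19598} \approx -5.1026 \cdot 10^{-5}$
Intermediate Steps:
$\frac{1}{-11137 + \left(6199 - 14660\right)} = \frac{1}{-11137 - 8461} = \frac{1}{-19598} = - \frac{1}{19598}$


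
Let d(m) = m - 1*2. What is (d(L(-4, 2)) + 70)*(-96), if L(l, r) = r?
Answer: -6720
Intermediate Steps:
d(m) = -2 + m (d(m) = m - 2 = -2 + m)
(d(L(-4, 2)) + 70)*(-96) = ((-2 + 2) + 70)*(-96) = (0 + 70)*(-96) = 70*(-96) = -6720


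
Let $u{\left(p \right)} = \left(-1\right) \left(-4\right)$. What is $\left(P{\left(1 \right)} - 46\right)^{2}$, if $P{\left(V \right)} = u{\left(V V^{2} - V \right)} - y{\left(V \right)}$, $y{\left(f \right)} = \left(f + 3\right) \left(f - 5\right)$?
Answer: $676$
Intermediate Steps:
$u{\left(p \right)} = 4$
$y{\left(f \right)} = \left(-5 + f\right) \left(3 + f\right)$ ($y{\left(f \right)} = \left(3 + f\right) \left(-5 + f\right) = \left(-5 + f\right) \left(3 + f\right)$)
$P{\left(V \right)} = 19 - V^{2} + 2 V$ ($P{\left(V \right)} = 4 - \left(-15 + V^{2} - 2 V\right) = 4 + \left(15 - V^{2} + 2 V\right) = 19 - V^{2} + 2 V$)
$\left(P{\left(1 \right)} - 46\right)^{2} = \left(\left(19 - 1^{2} + 2 \cdot 1\right) - 46\right)^{2} = \left(\left(19 - 1 + 2\right) - 46\right)^{2} = \left(20 - 46\right)^{2} = \left(-26\right)^{2} = 676$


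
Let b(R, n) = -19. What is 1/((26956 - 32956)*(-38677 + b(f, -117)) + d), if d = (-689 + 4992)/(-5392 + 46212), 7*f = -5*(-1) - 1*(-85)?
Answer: 3140/729032640331 ≈ 4.3071e-9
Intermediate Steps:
f = 90/7 (f = (-5*(-1) - 1*(-85))/7 = (5 + 85)/7 = (1/7)*90 = 90/7 ≈ 12.857)
d = 331/3140 (d = 4303/40820 = 4303*(1/40820) = 331/3140 ≈ 0.10541)
1/((26956 - 32956)*(-38677 + b(f, -117)) + d) = 1/((26956 - 32956)*(-38677 - 19) + 331/3140) = 1/(-6000*(-38696) + 331/3140) = 1/(232176000 + 331/3140) = 1/(729032640331/3140) = 3140/729032640331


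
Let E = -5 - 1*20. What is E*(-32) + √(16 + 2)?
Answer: 800 + 3*√2 ≈ 804.24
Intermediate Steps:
E = -25 (E = -5 - 20 = -25)
E*(-32) + √(16 + 2) = -25*(-32) + √(16 + 2) = 800 + √18 = 800 + 3*√2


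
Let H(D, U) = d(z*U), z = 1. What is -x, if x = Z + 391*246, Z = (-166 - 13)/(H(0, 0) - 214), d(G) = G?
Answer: -20583983/214 ≈ -96187.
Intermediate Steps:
H(D, U) = U (H(D, U) = 1*U = U)
Z = 179/214 (Z = (-166 - 13)/(0 - 214) = -179/(-214) = -179*(-1/214) = 179/214 ≈ 0.83645)
x = 20583983/214 (x = 179/214 + 391*246 = 179/214 + 96186 = 20583983/214 ≈ 96187.)
-x = -1*20583983/214 = -20583983/214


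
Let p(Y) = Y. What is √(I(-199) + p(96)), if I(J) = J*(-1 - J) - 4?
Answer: I*√39310 ≈ 198.27*I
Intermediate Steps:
I(J) = -4 + J*(-1 - J)
√(I(-199) + p(96)) = √((-4 - 1*(-199) - 1*(-199)²) + 96) = √((-4 + 199 - 1*39601) + 96) = √((-4 + 199 - 39601) + 96) = √(-39406 + 96) = √(-39310) = I*√39310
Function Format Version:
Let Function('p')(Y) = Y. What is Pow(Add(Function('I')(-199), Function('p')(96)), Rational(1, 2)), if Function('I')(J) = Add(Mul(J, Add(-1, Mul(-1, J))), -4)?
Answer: Mul(I, Pow(39310, Rational(1, 2))) ≈ Mul(198.27, I)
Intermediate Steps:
Function('I')(J) = Add(-4, Mul(J, Add(-1, Mul(-1, J))))
Pow(Add(Function('I')(-199), Function('p')(96)), Rational(1, 2)) = Pow(Add(Add(-4, Mul(-1, -199), Mul(-1, Pow(-199, 2))), 96), Rational(1, 2)) = Pow(Add(Add(-4, 199, Mul(-1, 39601)), 96), Rational(1, 2)) = Pow(Add(Add(-4, 199, -39601), 96), Rational(1, 2)) = Pow(Add(-39406, 96), Rational(1, 2)) = Pow(-39310, Rational(1, 2)) = Mul(I, Pow(39310, Rational(1, 2)))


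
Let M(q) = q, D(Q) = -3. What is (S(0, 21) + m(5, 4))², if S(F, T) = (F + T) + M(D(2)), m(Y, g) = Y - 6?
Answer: 289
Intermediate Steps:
m(Y, g) = -6 + Y
S(F, T) = -3 + F + T (S(F, T) = (F + T) - 3 = -3 + F + T)
(S(0, 21) + m(5, 4))² = ((-3 + 0 + 21) + (-6 + 5))² = (18 - 1)² = 17² = 289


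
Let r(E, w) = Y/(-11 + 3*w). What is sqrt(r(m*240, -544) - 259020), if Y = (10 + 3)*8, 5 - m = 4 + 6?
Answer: 2*I*sqrt(174802862713)/1643 ≈ 508.94*I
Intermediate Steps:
m = -5 (m = 5 - (4 + 6) = 5 - 1*10 = 5 - 10 = -5)
Y = 104 (Y = 13*8 = 104)
r(E, w) = 104/(-11 + 3*w)
sqrt(r(m*240, -544) - 259020) = sqrt(104/(-11 + 3*(-544)) - 259020) = sqrt(104/(-11 - 1632) - 259020) = sqrt(104/(-1643) - 259020) = sqrt(104*(-1/1643) - 259020) = sqrt(-104/1643 - 259020) = sqrt(-425569964/1643) = 2*I*sqrt(174802862713)/1643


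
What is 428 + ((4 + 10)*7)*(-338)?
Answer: -32696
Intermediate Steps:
428 + ((4 + 10)*7)*(-338) = 428 + (14*7)*(-338) = 428 + 98*(-338) = 428 - 33124 = -32696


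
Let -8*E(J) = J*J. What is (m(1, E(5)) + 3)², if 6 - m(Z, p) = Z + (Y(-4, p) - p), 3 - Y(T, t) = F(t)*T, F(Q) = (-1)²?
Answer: 289/64 ≈ 4.5156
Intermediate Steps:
F(Q) = 1
Y(T, t) = 3 - T
E(J) = -J²/8 (E(J) = -J*J/8 = -J²/8)
m(Z, p) = -1 + p - Z (m(Z, p) = 6 - (Z + ((3 - 1*(-4)) - p)) = 6 - (Z + ((3 + 4) - p)) = 6 - (Z + (7 - p)) = 6 - (7 + Z - p) = 6 + (-7 + p - Z) = -1 + p - Z)
(m(1, E(5)) + 3)² = ((-1 - ⅛*5² - 1*1) + 3)² = ((-1 - ⅛*25 - 1) + 3)² = ((-1 - 25/8 - 1) + 3)² = (-41/8 + 3)² = (-17/8)² = 289/64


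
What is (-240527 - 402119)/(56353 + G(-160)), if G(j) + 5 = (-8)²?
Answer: -321323/28206 ≈ -11.392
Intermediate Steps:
G(j) = 59 (G(j) = -5 + (-8)² = -5 + 64 = 59)
(-240527 - 402119)/(56353 + G(-160)) = (-240527 - 402119)/(56353 + 59) = -642646/56412 = -642646*1/56412 = -321323/28206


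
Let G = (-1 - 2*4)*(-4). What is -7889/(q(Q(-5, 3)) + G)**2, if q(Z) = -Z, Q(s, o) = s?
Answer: -7889/1681 ≈ -4.6930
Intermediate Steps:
G = 36 (G = (-1 - 8)*(-4) = -9*(-4) = 36)
-7889/(q(Q(-5, 3)) + G)**2 = -7889/(-1*(-5) + 36)**2 = -7889/(5 + 36)**2 = -7889/(41**2) = -7889/1681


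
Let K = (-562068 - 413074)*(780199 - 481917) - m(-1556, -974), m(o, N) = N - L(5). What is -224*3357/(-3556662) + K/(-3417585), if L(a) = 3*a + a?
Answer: 11494658453647782/135057718903 ≈ 85109.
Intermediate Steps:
L(a) = 4*a
m(o, N) = -20 + N (m(o, N) = N - 4*5 = N - 1*20 = N - 20 = -20 + N)
K = -290867305050 (K = (-562068 - 413074)*(780199 - 481917) - (-20 - 974) = -975142*298282 - 1*(-994) = -290867306044 + 994 = -290867305050)
-224*3357/(-3556662) + K/(-3417585) = -224*3357/(-3556662) - 290867305050/(-3417585) = -751968*(-1/3556662) - 290867305050*(-1/3417585) = 125328/592777 + 19391153670/227839 = 11494658453647782/135057718903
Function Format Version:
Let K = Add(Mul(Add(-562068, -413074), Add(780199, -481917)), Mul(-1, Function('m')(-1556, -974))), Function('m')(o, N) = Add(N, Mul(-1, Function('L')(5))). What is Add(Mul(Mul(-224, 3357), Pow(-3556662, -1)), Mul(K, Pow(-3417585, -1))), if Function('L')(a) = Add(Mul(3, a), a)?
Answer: Rational(11494658453647782, 135057718903) ≈ 85109.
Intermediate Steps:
Function('L')(a) = Mul(4, a)
Function('m')(o, N) = Add(-20, N) (Function('m')(o, N) = Add(N, Mul(-1, Mul(4, 5))) = Add(N, Mul(-1, 20)) = Add(N, -20) = Add(-20, N))
K = -290867305050 (K = Add(Mul(Add(-562068, -413074), Add(780199, -481917)), Mul(-1, Add(-20, -974))) = Add(Mul(-975142, 298282), Mul(-1, -994)) = Add(-290867306044, 994) = -290867305050)
Add(Mul(Mul(-224, 3357), Pow(-3556662, -1)), Mul(K, Pow(-3417585, -1))) = Add(Mul(Mul(-224, 3357), Pow(-3556662, -1)), Mul(-290867305050, Pow(-3417585, -1))) = Add(Mul(-751968, Rational(-1, 3556662)), Mul(-290867305050, Rational(-1, 3417585))) = Add(Rational(125328, 592777), Rational(19391153670, 227839)) = Rational(11494658453647782, 135057718903)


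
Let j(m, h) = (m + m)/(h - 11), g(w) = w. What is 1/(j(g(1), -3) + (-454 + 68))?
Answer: -7/2703 ≈ -0.0025897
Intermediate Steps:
j(m, h) = 2*m/(-11 + h) (j(m, h) = (2*m)/(-11 + h) = 2*m/(-11 + h))
1/(j(g(1), -3) + (-454 + 68)) = 1/(2*1/(-11 - 3) + (-454 + 68)) = 1/(2*1/(-14) - 386) = 1/(2*1*(-1/14) - 386) = 1/(-1/7 - 386) = 1/(-2703/7) = -7/2703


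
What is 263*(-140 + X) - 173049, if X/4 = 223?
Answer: 24727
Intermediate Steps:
X = 892 (X = 4*223 = 892)
263*(-140 + X) - 173049 = 263*(-140 + 892) - 173049 = 263*752 - 173049 = 197776 - 173049 = 24727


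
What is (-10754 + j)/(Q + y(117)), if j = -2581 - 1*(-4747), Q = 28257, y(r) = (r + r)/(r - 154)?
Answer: -317756/1045275 ≈ -0.30399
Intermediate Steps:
y(r) = 2*r/(-154 + r) (y(r) = (2*r)/(-154 + r) = 2*r/(-154 + r))
j = 2166 (j = -2581 + 4747 = 2166)
(-10754 + j)/(Q + y(117)) = (-10754 + 2166)/(28257 + 2*117/(-154 + 117)) = -8588/(28257 + 2*117/(-37)) = -8588/(28257 + 2*117*(-1/37)) = -8588/(28257 - 234/37) = -8588/1045275/37 = -8588*37/1045275 = -317756/1045275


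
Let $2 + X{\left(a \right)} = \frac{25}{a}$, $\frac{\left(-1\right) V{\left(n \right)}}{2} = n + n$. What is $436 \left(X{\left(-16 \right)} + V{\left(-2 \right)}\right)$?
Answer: $\frac{7739}{4} \approx 1934.8$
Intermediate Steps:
$V{\left(n \right)} = - 4 n$ ($V{\left(n \right)} = - 2 \left(n + n\right) = - 2 \cdot 2 n = - 4 n$)
$X{\left(a \right)} = -2 + \frac{25}{a}$
$436 \left(X{\left(-16 \right)} + V{\left(-2 \right)}\right) = 436 \left(\left(-2 + \frac{25}{-16}\right) - -8\right) = 436 \left(\left(-2 + 25 \left(- \frac{1}{16}\right)\right) + 8\right) = 436 \left(\left(-2 - \frac{25}{16}\right) + 8\right) = 436 \left(- \frac{57}{16} + 8\right) = 436 \cdot \frac{71}{16} = \frac{7739}{4}$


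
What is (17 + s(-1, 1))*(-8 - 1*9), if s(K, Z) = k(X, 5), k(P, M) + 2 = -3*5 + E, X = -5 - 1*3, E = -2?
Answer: 34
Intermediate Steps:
X = -8 (X = -5 - 3 = -8)
k(P, M) = -19 (k(P, M) = -2 + (-3*5 - 2) = -2 + (-15 - 2) = -2 - 17 = -19)
s(K, Z) = -19
(17 + s(-1, 1))*(-8 - 1*9) = (17 - 19)*(-8 - 1*9) = -2*(-8 - 9) = -2*(-17) = 34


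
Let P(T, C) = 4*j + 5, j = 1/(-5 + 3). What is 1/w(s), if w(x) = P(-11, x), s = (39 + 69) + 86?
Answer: ⅓ ≈ 0.33333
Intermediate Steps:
j = -½ (j = 1/(-2) = -½ ≈ -0.50000)
s = 194 (s = 108 + 86 = 194)
P(T, C) = 3 (P(T, C) = 4*(-½) + 5 = -2 + 5 = 3)
w(x) = 3
1/w(s) = 1/3 = ⅓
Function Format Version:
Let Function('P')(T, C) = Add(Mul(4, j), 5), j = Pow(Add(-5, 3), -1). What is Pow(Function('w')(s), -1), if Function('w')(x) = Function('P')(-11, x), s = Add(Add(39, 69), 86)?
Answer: Rational(1, 3) ≈ 0.33333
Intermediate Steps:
j = Rational(-1, 2) (j = Pow(-2, -1) = Rational(-1, 2) ≈ -0.50000)
s = 194 (s = Add(108, 86) = 194)
Function('P')(T, C) = 3 (Function('P')(T, C) = Add(Mul(4, Rational(-1, 2)), 5) = Add(-2, 5) = 3)
Function('w')(x) = 3
Pow(Function('w')(s), -1) = Pow(3, -1) = Rational(1, 3)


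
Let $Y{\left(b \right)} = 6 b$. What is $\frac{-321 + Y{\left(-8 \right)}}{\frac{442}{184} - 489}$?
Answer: $\frac{33948}{44767} \approx 0.75833$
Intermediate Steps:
$\frac{-321 + Y{\left(-8 \right)}}{\frac{442}{184} - 489} = \frac{-321 + 6 \left(-8\right)}{\frac{442}{184} - 489} = \frac{-321 - 48}{442 \cdot \frac{1}{184} - 489} = - \frac{369}{\frac{221}{92} - 489} = - \frac{369}{- \frac{44767}{92}} = \left(-369\right) \left(- \frac{92}{44767}\right) = \frac{33948}{44767}$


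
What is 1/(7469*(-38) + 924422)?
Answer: 1/640600 ≈ 1.5610e-6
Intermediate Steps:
1/(7469*(-38) + 924422) = 1/(-283822 + 924422) = 1/640600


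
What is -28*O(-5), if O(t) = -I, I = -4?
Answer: -112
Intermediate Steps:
O(t) = 4 (O(t) = -1*(-4) = 4)
-28*O(-5) = -28*4 = -112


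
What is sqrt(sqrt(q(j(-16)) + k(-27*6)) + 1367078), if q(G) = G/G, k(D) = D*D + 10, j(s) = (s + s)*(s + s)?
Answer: sqrt(1367078 + sqrt(26255)) ≈ 1169.3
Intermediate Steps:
j(s) = 4*s**2 (j(s) = (2*s)*(2*s) = 4*s**2)
k(D) = 10 + D**2 (k(D) = D**2 + 10 = 10 + D**2)
q(G) = 1
sqrt(sqrt(q(j(-16)) + k(-27*6)) + 1367078) = sqrt(sqrt(1 + (10 + (-27*6)**2)) + 1367078) = sqrt(sqrt(1 + (10 + (-162)**2)) + 1367078) = sqrt(sqrt(1 + (10 + 26244)) + 1367078) = sqrt(sqrt(1 + 26254) + 1367078) = sqrt(sqrt(26255) + 1367078) = sqrt(1367078 + sqrt(26255))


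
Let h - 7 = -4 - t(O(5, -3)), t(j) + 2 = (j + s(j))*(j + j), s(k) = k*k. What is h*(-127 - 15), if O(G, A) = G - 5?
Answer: -710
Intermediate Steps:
O(G, A) = -5 + G
s(k) = k²
t(j) = -2 + 2*j*(j + j²) (t(j) = -2 + (j + j²)*(j + j) = -2 + (j + j²)*(2*j) = -2 + 2*j*(j + j²))
h = 5 (h = 7 + (-4 - (-2 + 2*(-5 + 5)² + 2*(-5 + 5)³)) = 7 + (-4 - (-2 + 2*0² + 2*0³)) = 7 + (-4 - (-2 + 2*0 + 2*0)) = 7 + (-4 - (-2 + 0 + 0)) = 7 + (-4 - 1*(-2)) = 7 + (-4 + 2) = 7 - 2 = 5)
h*(-127 - 15) = 5*(-127 - 15) = 5*(-142) = -710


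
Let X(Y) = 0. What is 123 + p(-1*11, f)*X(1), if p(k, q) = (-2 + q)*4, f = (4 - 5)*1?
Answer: 123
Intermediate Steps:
f = -1 (f = -1*1 = -1)
p(k, q) = -8 + 4*q
123 + p(-1*11, f)*X(1) = 123 + (-8 + 4*(-1))*0 = 123 + (-8 - 4)*0 = 123 - 12*0 = 123 + 0 = 123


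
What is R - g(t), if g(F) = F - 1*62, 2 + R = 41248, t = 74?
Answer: 41234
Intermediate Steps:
R = 41246 (R = -2 + 41248 = 41246)
g(F) = -62 + F (g(F) = F - 62 = -62 + F)
R - g(t) = 41246 - (-62 + 74) = 41246 - 1*12 = 41246 - 12 = 41234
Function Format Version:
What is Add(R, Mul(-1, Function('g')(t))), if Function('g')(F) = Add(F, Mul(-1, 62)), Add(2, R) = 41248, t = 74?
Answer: 41234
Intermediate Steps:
R = 41246 (R = Add(-2, 41248) = 41246)
Function('g')(F) = Add(-62, F) (Function('g')(F) = Add(F, -62) = Add(-62, F))
Add(R, Mul(-1, Function('g')(t))) = Add(41246, Mul(-1, Add(-62, 74))) = Add(41246, Mul(-1, 12)) = Add(41246, -12) = 41234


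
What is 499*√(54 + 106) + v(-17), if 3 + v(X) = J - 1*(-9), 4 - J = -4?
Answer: 14 + 1996*√10 ≈ 6325.9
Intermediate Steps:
J = 8 (J = 4 - 1*(-4) = 4 + 4 = 8)
v(X) = 14 (v(X) = -3 + (8 - 1*(-9)) = -3 + (8 + 9) = -3 + 17 = 14)
499*√(54 + 106) + v(-17) = 499*√(54 + 106) + 14 = 499*√160 + 14 = 499*(4*√10) + 14 = 1996*√10 + 14 = 14 + 1996*√10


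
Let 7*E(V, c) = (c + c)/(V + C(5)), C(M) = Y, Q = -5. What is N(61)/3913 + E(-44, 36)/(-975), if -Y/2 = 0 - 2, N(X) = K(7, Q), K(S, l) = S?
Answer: 1004/489125 ≈ 0.0020526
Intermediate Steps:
N(X) = 7
Y = 4 (Y = -2*(0 - 2) = -2*(-2) = 4)
C(M) = 4
E(V, c) = 2*c/(7*(4 + V)) (E(V, c) = ((c + c)/(V + 4))/7 = ((2*c)/(4 + V))/7 = (2*c/(4 + V))/7 = 2*c/(7*(4 + V)))
N(61)/3913 + E(-44, 36)/(-975) = 7/3913 + ((2/7)*36/(4 - 44))/(-975) = 7*(1/3913) + ((2/7)*36/(-40))*(-1/975) = 1/559 + ((2/7)*36*(-1/40))*(-1/975) = 1/559 - 9/35*(-1/975) = 1/559 + 3/11375 = 1004/489125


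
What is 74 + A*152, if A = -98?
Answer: -14822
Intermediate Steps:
74 + A*152 = 74 - 98*152 = 74 - 14896 = -14822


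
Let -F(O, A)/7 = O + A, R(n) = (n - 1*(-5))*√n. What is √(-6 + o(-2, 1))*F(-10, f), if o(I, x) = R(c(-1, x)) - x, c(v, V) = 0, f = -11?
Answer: 147*I*√7 ≈ 388.93*I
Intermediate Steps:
R(n) = √n*(5 + n) (R(n) = (n + 5)*√n = (5 + n)*√n = √n*(5 + n))
o(I, x) = -x (o(I, x) = √0*(5 + 0) - x = 0*5 - x = 0 - x = -x)
F(O, A) = -7*A - 7*O (F(O, A) = -7*(O + A) = -7*(A + O) = -7*A - 7*O)
√(-6 + o(-2, 1))*F(-10, f) = √(-6 - 1*1)*(-7*(-11) - 7*(-10)) = √(-6 - 1)*(77 + 70) = √(-7)*147 = (I*√7)*147 = 147*I*√7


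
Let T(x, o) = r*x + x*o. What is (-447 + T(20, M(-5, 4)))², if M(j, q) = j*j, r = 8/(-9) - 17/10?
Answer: 121/81 ≈ 1.4938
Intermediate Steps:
r = -233/90 (r = 8*(-⅑) - 17*⅒ = -8/9 - 17/10 = -233/90 ≈ -2.5889)
M(j, q) = j²
T(x, o) = -233*x/90 + o*x (T(x, o) = -233*x/90 + x*o = -233*x/90 + o*x)
(-447 + T(20, M(-5, 4)))² = (-447 + (1/90)*20*(-233 + 90*(-5)²))² = (-447 + (1/90)*20*(-233 + 90*25))² = (-447 + (1/90)*20*(-233 + 2250))² = (-447 + (1/90)*20*2017)² = (-447 + 4034/9)² = (11/9)² = 121/81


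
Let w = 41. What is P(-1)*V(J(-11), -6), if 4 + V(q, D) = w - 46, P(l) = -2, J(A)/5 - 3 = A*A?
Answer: 18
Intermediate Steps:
J(A) = 15 + 5*A² (J(A) = 15 + 5*(A*A) = 15 + 5*A²)
V(q, D) = -9 (V(q, D) = -4 + (41 - 46) = -4 - 5 = -9)
P(-1)*V(J(-11), -6) = -2*(-9) = 18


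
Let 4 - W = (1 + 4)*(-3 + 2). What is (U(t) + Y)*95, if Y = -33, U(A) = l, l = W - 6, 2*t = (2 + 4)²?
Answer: -2850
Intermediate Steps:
t = 18 (t = (2 + 4)²/2 = (½)*6² = (½)*36 = 18)
W = 9 (W = 4 - (1 + 4)*(-3 + 2) = 4 - 5*(-1) = 4 - 1*(-5) = 4 + 5 = 9)
l = 3 (l = 9 - 6 = 3)
U(A) = 3
(U(t) + Y)*95 = (3 - 33)*95 = -30*95 = -2850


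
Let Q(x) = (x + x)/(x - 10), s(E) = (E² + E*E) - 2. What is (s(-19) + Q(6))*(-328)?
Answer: -235176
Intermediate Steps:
s(E) = -2 + 2*E² (s(E) = (E² + E²) - 2 = 2*E² - 2 = -2 + 2*E²)
Q(x) = 2*x/(-10 + x) (Q(x) = (2*x)/(-10 + x) = 2*x/(-10 + x))
(s(-19) + Q(6))*(-328) = ((-2 + 2*(-19)²) + 2*6/(-10 + 6))*(-328) = ((-2 + 2*361) + 2*6/(-4))*(-328) = ((-2 + 722) + 2*6*(-¼))*(-328) = (720 - 3)*(-328) = 717*(-328) = -235176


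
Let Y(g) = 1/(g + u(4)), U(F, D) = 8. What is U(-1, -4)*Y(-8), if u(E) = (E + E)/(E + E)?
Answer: -8/7 ≈ -1.1429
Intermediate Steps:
u(E) = 1 (u(E) = (2*E)/((2*E)) = (2*E)*(1/(2*E)) = 1)
Y(g) = 1/(1 + g) (Y(g) = 1/(g + 1) = 1/(1 + g))
U(-1, -4)*Y(-8) = 8/(1 - 8) = 8/(-7) = 8*(-1/7) = -8/7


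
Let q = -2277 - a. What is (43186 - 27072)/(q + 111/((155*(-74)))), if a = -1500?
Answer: -4995340/240873 ≈ -20.738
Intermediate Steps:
q = -777 (q = -2277 - 1*(-1500) = -2277 + 1500 = -777)
(43186 - 27072)/(q + 111/((155*(-74)))) = (43186 - 27072)/(-777 + 111/((155*(-74)))) = 16114/(-777 + 111/(-11470)) = 16114/(-777 + 111*(-1/11470)) = 16114/(-777 - 3/310) = 16114/(-240873/310) = 16114*(-310/240873) = -4995340/240873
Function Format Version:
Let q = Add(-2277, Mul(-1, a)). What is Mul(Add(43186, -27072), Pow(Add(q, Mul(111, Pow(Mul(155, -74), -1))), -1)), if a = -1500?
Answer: Rational(-4995340, 240873) ≈ -20.738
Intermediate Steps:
q = -777 (q = Add(-2277, Mul(-1, -1500)) = Add(-2277, 1500) = -777)
Mul(Add(43186, -27072), Pow(Add(q, Mul(111, Pow(Mul(155, -74), -1))), -1)) = Mul(Add(43186, -27072), Pow(Add(-777, Mul(111, Pow(Mul(155, -74), -1))), -1)) = Mul(16114, Pow(Add(-777, Mul(111, Pow(-11470, -1))), -1)) = Mul(16114, Pow(Add(-777, Mul(111, Rational(-1, 11470))), -1)) = Mul(16114, Pow(Add(-777, Rational(-3, 310)), -1)) = Mul(16114, Pow(Rational(-240873, 310), -1)) = Mul(16114, Rational(-310, 240873)) = Rational(-4995340, 240873)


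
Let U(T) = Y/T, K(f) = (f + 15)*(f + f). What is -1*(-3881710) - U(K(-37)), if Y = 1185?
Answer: 6319422695/1628 ≈ 3.8817e+6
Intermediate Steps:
K(f) = 2*f*(15 + f) (K(f) = (15 + f)*(2*f) = 2*f*(15 + f))
U(T) = 1185/T
-1*(-3881710) - U(K(-37)) = -1*(-3881710) - 1185/(2*(-37)*(15 - 37)) = 3881710 - 1185/(2*(-37)*(-22)) = 3881710 - 1185/1628 = 6319422695/1628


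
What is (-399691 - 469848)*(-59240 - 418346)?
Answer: 415279652854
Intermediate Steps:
(-399691 - 469848)*(-59240 - 418346) = -869539*(-477586) = 415279652854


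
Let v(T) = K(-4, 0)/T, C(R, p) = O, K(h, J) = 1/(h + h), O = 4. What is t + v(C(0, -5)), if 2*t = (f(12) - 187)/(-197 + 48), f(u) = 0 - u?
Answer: 3035/4768 ≈ 0.63654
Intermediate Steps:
K(h, J) = 1/(2*h)
f(u) = -u
C(R, p) = 4
v(T) = -1/(8*T) (v(T) = ((½)/(-4))/T = ((½)*(-¼))/T = -1/(8*T))
t = 199/298 (t = ((-1*12 - 187)/(-197 + 48))/2 = ((-12 - 187)/(-149))/2 = (-199*(-1/149))/2 = (½)*(199/149) = 199/298 ≈ 0.66779)
t + v(C(0, -5)) = 199/298 - ⅛/4 = 199/298 - ⅛*¼ = 199/298 - 1/32 = 3035/4768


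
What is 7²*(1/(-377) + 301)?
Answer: 5560324/377 ≈ 14749.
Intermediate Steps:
7²*(1/(-377) + 301) = 49*(-1/377 + 301) = 49*(113476/377) = 5560324/377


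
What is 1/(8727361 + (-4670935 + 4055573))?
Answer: 1/8111999 ≈ 1.2327e-7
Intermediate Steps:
1/(8727361 + (-4670935 + 4055573)) = 1/(8727361 - 615362) = 1/8111999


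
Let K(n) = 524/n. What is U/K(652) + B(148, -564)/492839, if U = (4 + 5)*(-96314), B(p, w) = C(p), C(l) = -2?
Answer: -69634522419544/64561909 ≈ -1.0786e+6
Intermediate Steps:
B(p, w) = -2
U = -866826 (U = 9*(-96314) = -866826)
U/K(652) + B(148, -564)/492839 = -866826/(524/652) - 2/492839 = -866826/(524*(1/652)) - 2*1/492839 = -866826/131/163 - 2/492839 = -866826*163/131 - 2/492839 = -141292638/131 - 2/492839 = -69634522419544/64561909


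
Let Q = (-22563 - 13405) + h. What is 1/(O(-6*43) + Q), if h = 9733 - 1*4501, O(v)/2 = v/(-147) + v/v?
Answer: -49/1505794 ≈ -3.2541e-5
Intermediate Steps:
O(v) = 2 - 2*v/147 (O(v) = 2*(v/(-147) + v/v) = 2*(v*(-1/147) + 1) = 2*(-v/147 + 1) = 2*(1 - v/147) = 2 - 2*v/147)
h = 5232 (h = 9733 - 4501 = 5232)
Q = -30736 (Q = (-22563 - 13405) + 5232 = -35968 + 5232 = -30736)
1/(O(-6*43) + Q) = 1/((2 - (-4)*43/49) - 30736) = 1/((2 - 2/147*(-258)) - 30736) = 1/((2 + 172/49) - 30736) = 1/(270/49 - 30736) = 1/(-1505794/49) = -49/1505794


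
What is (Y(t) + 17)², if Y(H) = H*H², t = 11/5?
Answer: 11943936/15625 ≈ 764.41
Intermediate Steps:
t = 11/5 (t = 11*(⅕) = 11/5 ≈ 2.2000)
Y(H) = H³
(Y(t) + 17)² = ((11/5)³ + 17)² = (1331/125 + 17)² = (3456/125)² = 11943936/15625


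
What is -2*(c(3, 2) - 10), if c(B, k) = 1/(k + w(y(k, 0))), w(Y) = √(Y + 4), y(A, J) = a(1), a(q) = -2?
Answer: 18 + √2 ≈ 19.414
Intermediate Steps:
y(A, J) = -2
w(Y) = √(4 + Y)
c(B, k) = 1/(k + √2) (c(B, k) = 1/(k + √(4 - 2)) = 1/(k + √2))
-2*(c(3, 2) - 10) = -2*(1/(2 + √2) - 10) = -2*(-10 + 1/(2 + √2)) = 20 - 2/(2 + √2)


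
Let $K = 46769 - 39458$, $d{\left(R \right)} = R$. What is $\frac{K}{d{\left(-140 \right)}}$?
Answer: $- \frac{7311}{140} \approx -52.221$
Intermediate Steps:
$K = 7311$ ($K = 46769 - 39458 = 7311$)
$\frac{K}{d{\left(-140 \right)}} = \frac{7311}{-140} = 7311 \left(- \frac{1}{140}\right) = - \frac{7311}{140}$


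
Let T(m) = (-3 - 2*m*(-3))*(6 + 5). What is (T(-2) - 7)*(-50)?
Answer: 8600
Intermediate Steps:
T(m) = -33 + 66*m (T(m) = (-3 + 6*m)*11 = -33 + 66*m)
(T(-2) - 7)*(-50) = ((-33 + 66*(-2)) - 7)*(-50) = ((-33 - 132) - 7)*(-50) = (-165 - 7)*(-50) = -172*(-50) = 8600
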